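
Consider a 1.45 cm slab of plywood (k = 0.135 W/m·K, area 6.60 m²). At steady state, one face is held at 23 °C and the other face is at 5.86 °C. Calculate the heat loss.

Q = 1050 W

Q = kA·ΔT/L = 0.135 × 6.60 × |23 °C − 5.86 °C| / 0.0145 = 1050 W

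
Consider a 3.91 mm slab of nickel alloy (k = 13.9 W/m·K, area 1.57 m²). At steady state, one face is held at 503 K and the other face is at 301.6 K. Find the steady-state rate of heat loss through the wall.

Q = 1120 kW

Q = kA·ΔT/L = 13.9 × 1.57 × |503 K − 301.6 K| / 0.00391 = 1.12×10^6 W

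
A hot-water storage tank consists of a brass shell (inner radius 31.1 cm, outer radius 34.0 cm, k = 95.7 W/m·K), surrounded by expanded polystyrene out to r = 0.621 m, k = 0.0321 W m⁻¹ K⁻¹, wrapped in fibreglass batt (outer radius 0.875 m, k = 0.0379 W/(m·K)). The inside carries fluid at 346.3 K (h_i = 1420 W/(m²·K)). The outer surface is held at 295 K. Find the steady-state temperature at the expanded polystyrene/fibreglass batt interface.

T = 306.8 K

Series thermal resistances, inner to outer:
  R_conv,in = 1/(4πr²h) = 1/(4π·0.311²·1420) = 5.794×10^-4 K/W
  R_brass = (1/0.311 − 1/0.340)/(4πk) = 0.2743/(4π·95.7) = 2.281×10^-4 K/W
  R_expanded polystyrene = (1/0.340 − 1/0.621)/(4πk) = 1.331/(4π·0.0321) = 3.299 K/W
  R_fibreglass batt = (1/0.621 − 1/0.875)/(4πk) = 0.4674/(4π·0.0379) = 0.9815 K/W
ΣR = 5.794×10^-4 + 2.281×10^-4 + 3.299 + 0.9815 = 4.281 K/W
Q = ΔT/ΣR = (346.3 K − 295 K)/4.281 = 11.98 W
From the inner boundary to the expanded polystyrene/fibreglass batt interface, ΣR_partial = 3.300 K/W.
T_interface = T_in − Q·ΣR_partial = 346.3 K − (11.98)(3.300) = 306.8 K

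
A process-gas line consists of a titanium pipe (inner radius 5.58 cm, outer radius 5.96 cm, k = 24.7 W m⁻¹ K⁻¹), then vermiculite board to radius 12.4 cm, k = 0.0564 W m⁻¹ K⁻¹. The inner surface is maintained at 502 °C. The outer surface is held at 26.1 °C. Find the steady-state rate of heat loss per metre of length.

Resistance network (inner→outer):
  R'_titanium = ln(0.0596/0.0558)/(2πk) = 0.06588/(2π·24.7) = 4.245×10^-4 m·K/W
  R'_vermiculite board = ln(0.124/0.0596)/(2πk) = 0.7326/(2π·0.0564) = 2.067 m·K/W
ΣR = 4.245×10^-4 + 2.067 = 2.067 m·K/W
Q' = ΔT/ΣR = (502 °C − 26.1 °C)/2.067 = 230 W/m

Q' = 230 W/m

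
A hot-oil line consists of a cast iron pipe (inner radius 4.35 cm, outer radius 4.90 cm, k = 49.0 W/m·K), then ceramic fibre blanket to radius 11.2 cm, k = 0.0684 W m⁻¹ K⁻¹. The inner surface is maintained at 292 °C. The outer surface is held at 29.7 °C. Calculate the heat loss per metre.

Series thermal resistances, inner to outer:
  R'_cast iron = ln(0.0490/0.0435)/(2πk) = 0.1191/(2π·49.0) = 3.867×10^-4 m·K/W
  R'_ceramic fibre blanket = ln(0.112/0.0490)/(2πk) = 0.8267/(2π·0.0684) = 1.924 m·K/W
ΣR = 3.867×10^-4 + 1.924 = 1.924 m·K/W
Q' = ΔT/ΣR = (292 °C − 29.7 °C)/1.924 = 136 W/m

Q' = 136 W/m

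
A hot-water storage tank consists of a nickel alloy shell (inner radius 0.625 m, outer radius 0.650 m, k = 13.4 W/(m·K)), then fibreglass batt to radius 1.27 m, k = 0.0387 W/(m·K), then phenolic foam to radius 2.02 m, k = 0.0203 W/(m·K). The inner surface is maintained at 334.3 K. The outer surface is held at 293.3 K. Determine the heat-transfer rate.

Resistance network (inner→outer):
  R_nickel alloy = (1/0.625 − 1/0.650)/(4πk) = 0.06154/(4π·13.4) = 3.655×10^-4 K/W
  R_fibreglass batt = (1/0.650 − 1/1.27)/(4πk) = 0.7511/(4π·0.0387) = 1.544 K/W
  R_phenolic foam = (1/1.27 − 1/2.02)/(4πk) = 0.2924/(4π·0.0203) = 1.146 K/W
ΣR = 3.655×10^-4 + 1.544 + 1.146 = 2.690 K/W
Q = ΔT/ΣR = (334.3 K − 293.3 K)/2.690 = 15.2 W

Q = 15.2 W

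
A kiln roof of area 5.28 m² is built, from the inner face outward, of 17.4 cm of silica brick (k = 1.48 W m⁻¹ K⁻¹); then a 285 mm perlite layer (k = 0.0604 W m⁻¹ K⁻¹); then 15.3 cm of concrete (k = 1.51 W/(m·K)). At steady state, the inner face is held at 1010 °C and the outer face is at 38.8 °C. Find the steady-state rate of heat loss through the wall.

Q = 1040 W

Series thermal resistances, inner to outer:
  R_silica brick = L/(kA) = 0.174/(1.48·5.28) = 0.02227 K/W
  R_perlite = L/(kA) = 0.285/(0.0604·5.28) = 0.8937 K/W
  R_concrete = L/(kA) = 0.153/(1.51·5.28) = 0.01919 K/W
ΣR = 0.02227 + 0.8937 + 0.01919 = 0.9352 K/W
Q = ΔT/ΣR = (1010 °C − 38.8 °C)/0.9352 = 1040 W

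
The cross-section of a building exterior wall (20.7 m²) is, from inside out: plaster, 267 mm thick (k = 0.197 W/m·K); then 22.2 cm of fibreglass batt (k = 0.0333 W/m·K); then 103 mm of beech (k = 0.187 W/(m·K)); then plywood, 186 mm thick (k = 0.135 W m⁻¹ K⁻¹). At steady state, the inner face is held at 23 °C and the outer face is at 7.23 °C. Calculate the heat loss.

Treat each layer as a resistance in series:
  R_plaster = L/(kA) = 0.267/(0.197·20.7) = 0.06547 K/W
  R_fibreglass batt = L/(kA) = 0.222/(0.0333·20.7) = 0.3221 K/W
  R_beech = L/(kA) = 0.103/(0.187·20.7) = 0.02661 K/W
  R_plywood = L/(kA) = 0.186/(0.135·20.7) = 0.06656 K/W
ΣR = 0.06547 + 0.3221 + 0.02661 + 0.06656 = 0.4807 K/W
Q = ΔT/ΣR = (23 °C − 7.23 °C)/0.4807 = 32.8 W

Q = 32.8 W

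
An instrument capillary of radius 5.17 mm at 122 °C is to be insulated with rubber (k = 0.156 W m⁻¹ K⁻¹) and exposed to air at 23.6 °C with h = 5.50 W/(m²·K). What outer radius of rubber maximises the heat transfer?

r_cr = 2.84 cm

For a cylinder, r_cr = k_ins/h = 0.156/5.50 = 0.0284 m = 2.84 cm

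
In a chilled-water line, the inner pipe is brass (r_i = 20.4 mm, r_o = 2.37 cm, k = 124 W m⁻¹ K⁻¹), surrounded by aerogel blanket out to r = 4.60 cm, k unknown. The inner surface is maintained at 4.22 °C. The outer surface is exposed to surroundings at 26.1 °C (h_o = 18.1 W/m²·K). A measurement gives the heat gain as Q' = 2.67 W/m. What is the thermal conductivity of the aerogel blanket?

k = 0.0132 W/m·K

ΣR = ΔT/Q' = |4.22 − 26.1|/2.67 = 8.195 m·K/W
Known resistances:
  R'_brass = ln(0.0237/0.0204)/(2πk) = 0.1499/(2π·124) = 1.924×10^-4 m·K/W
  R'_conv,out = 1/(2πr h) = 1/(2π·0.0460·18.1) = 0.1912 m·K/W
R_aerogel blanket = ΣR − ΣR_known = 8.195 − 0.1914 = 8.004 m·K/W
ln(r₂/r₁)/(2πk) = 8.004 ⇒ k = 0.6632/(2π·8.004) = 0.0132 W/m·K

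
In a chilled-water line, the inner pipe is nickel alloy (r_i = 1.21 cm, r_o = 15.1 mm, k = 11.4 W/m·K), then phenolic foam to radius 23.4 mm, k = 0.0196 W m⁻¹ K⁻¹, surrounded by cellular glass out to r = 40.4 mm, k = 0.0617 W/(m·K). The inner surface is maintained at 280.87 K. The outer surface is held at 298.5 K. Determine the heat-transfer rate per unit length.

Q' = 3.55 W/m

Series thermal resistances, inner to outer:
  R'_nickel alloy = ln(0.0151/0.0121)/(2πk) = 0.2215/(2π·11.4) = 0.003092 m·K/W
  R'_phenolic foam = ln(0.0234/0.0151)/(2πk) = 0.4380/(2π·0.0196) = 3.557 m·K/W
  R'_cellular glass = ln(0.0404/0.0234)/(2πk) = 0.5461/(2π·0.0617) = 1.409 m·K/W
ΣR = 0.003092 + 3.557 + 1.409 = 4.969 m·K/W
Q' = ΔT/ΣR = (280.87 K − 298.5 K)/4.969 = -3.55 W/m
(Negative Q' ⇒ heat flows inward; heat gain = 3.55 W/m.)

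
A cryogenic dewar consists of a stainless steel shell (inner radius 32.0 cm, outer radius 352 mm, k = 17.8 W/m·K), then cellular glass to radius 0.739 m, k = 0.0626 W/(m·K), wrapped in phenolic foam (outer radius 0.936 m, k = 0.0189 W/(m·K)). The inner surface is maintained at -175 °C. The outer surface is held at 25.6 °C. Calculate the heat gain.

Q = 64.9 W

Resistance network (inner→outer):
  R_stainless steel = (1/0.320 − 1/0.352)/(4πk) = 0.2841/(4π·17.8) = 0.001270 K/W
  R_cellular glass = (1/0.352 − 1/0.739)/(4πk) = 1.488/(4π·0.0626) = 1.891 K/W
  R_phenolic foam = (1/0.739 − 1/0.936)/(4πk) = 0.2848/(4π·0.0189) = 1.199 K/W
ΣR = 0.001270 + 1.891 + 1.199 = 3.091 K/W
Q = ΔT/ΣR = (-175 °C − 25.6 °C)/3.091 = -64.9 W
(Negative Q ⇒ heat flows inward; heat gain = 64.9 W.)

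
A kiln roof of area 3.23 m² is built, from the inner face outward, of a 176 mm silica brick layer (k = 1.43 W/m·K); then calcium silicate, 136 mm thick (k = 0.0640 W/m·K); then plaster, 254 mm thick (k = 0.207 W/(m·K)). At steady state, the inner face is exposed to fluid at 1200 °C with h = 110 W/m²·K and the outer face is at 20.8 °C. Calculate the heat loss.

Q = 1090 W

Treat each layer as a resistance in series:
  R_conv,in = 1/(hA) = 1/(110·3.23) = 0.002815 K/W
  R_silica brick = L/(kA) = 0.176/(1.43·3.23) = 0.03810 K/W
  R_calcium silicate = L/(kA) = 0.136/(0.0640·3.23) = 0.6579 K/W
  R_plaster = L/(kA) = 0.254/(0.207·3.23) = 0.3799 K/W
ΣR = 0.002815 + 0.03810 + 0.6579 + 0.3799 = 1.079 K/W
Q = ΔT/ΣR = (1200 °C − 20.8 °C)/1.079 = 1090 W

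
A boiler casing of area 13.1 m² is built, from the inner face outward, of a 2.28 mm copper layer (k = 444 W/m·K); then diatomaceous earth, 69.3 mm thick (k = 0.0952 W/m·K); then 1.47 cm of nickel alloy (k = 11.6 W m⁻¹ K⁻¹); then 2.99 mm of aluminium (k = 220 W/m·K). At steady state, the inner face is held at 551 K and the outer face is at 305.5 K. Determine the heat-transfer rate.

Q = 4.41 kW

Series thermal resistances, inner to outer:
  R_copper = L/(kA) = 0.00228/(444·13.1) = 3.920×10^-7 K/W
  R_diatomaceous earth = L/(kA) = 0.0693/(0.0952·13.1) = 0.05557 K/W
  R_nickel alloy = L/(kA) = 0.0147/(11.6·13.1) = 9.674×10^-5 K/W
  R_aluminium = L/(kA) = 0.00299/(220·13.1) = 1.037×10^-6 K/W
ΣR = 3.920×10^-7 + 0.05557 + 9.674×10^-5 + 1.037×10^-6 = 0.05567 K/W
Q = ΔT/ΣR = (551 K − 305.5 K)/0.05567 = 4410 W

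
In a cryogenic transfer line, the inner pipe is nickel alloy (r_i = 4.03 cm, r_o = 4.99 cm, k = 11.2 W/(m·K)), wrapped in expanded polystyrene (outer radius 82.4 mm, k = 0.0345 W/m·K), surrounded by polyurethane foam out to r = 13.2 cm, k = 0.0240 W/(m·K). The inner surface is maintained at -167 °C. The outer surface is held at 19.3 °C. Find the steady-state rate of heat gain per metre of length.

Q' = 34.2 W/m

Resistance network (inner→outer):
  R'_nickel alloy = ln(0.0499/0.0403)/(2πk) = 0.2137/(2π·11.2) = 0.003036 m·K/W
  R'_expanded polystyrene = ln(0.0824/0.0499)/(2πk) = 0.5016/(2π·0.0345) = 2.314 m·K/W
  R'_polyurethane foam = ln(0.132/0.0824)/(2πk) = 0.4712/(2π·0.0240) = 3.125 m·K/W
ΣR = 0.003036 + 2.314 + 3.125 = 5.442 m·K/W
Q' = ΔT/ΣR = (-167 °C − 19.3 °C)/5.442 = -34.2 W/m
(Negative Q' ⇒ heat flows inward; heat gain = 34.2 W/m.)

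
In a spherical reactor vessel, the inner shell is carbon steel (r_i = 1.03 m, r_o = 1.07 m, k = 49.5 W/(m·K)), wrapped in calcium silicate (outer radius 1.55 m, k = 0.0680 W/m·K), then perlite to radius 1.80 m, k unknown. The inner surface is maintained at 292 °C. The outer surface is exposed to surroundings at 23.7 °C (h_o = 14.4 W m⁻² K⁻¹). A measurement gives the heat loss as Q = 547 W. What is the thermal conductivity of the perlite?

k = 0.0475 W/m·K

ΣR = ΔT/Q = |292 − 23.7|/547 = 0.4905 K/W
Known resistances:
  R_carbon steel = (1/1.03 − 1/1.07)/(4πk) = 0.03629/(4π·49.5) = 5.835×10^-5 K/W
  R_calcium silicate = (1/1.07 − 1/1.55)/(4πk) = 0.2894/(4π·0.0680) = 0.3387 K/W
  R_conv,out = 1/(4πr²h) = 1/(4π·1.80²·14.4) = 0.001706 K/W
R_perlite = ΣR − ΣR_known = 0.4905 − 0.3405 = 0.1500 K/W
(1/r₁−1/r₂)/(4πk) = 0.1500 ⇒ k = 0.08961/(4π·0.1500) = 0.0475 W/m·K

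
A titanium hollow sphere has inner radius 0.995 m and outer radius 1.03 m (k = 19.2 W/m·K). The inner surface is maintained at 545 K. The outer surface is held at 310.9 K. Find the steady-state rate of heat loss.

Q = 1.65×10^6 W

Q = 4πk·ΔT/(1/r₁ − 1/r₂) = 4π × 19.2 × 234.1 / (1/0.995 − 1/1.03) = 1.65×10^6 W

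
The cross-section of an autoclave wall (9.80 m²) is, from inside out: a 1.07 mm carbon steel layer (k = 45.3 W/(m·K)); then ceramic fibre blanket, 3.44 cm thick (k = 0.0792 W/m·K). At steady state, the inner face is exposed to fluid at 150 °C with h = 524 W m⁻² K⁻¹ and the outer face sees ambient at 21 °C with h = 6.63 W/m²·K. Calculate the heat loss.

Q = 2150 W

Resistance network (inner→outer):
  R_conv,in = 1/(hA) = 1/(524·9.80) = 1.947×10^-4 K/W
  R_carbon steel = L/(kA) = 0.00107/(45.3·9.80) = 2.410×10^-6 K/W
  R_ceramic fibre blanket = L/(kA) = 0.0344/(0.0792·9.80) = 0.04432 K/W
  R_conv,out = 1/(hA) = 1/(6.63·9.80) = 0.01539 K/W
ΣR = 1.947×10^-4 + 2.410×10^-6 + 0.04432 + 0.01539 = 0.05991 K/W
Q = ΔT/ΣR = (150 °C − 21 °C)/0.05991 = 2150 W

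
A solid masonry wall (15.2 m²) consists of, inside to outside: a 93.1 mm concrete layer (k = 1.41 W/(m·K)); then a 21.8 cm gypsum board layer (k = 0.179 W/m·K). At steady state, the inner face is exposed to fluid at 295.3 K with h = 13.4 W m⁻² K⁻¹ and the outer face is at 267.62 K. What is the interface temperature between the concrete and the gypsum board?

T = 292.4 K

Resistance network (inner→outer):
  R_conv,in = 1/(hA) = 1/(13.4·15.2) = 0.004910 K/W
  R_concrete = L/(kA) = 0.0931/(1.41·15.2) = 0.004344 K/W
  R_gypsum board = L/(kA) = 0.218/(0.179·15.2) = 0.08012 K/W
ΣR = 0.004910 + 0.004344 + 0.08012 = 0.08937 K/W
Q = ΔT/ΣR = (295.3 K − 267.62 K)/0.08937 = 309.7 W
From the inner boundary to the concrete/gypsum board interface, ΣR_partial = 0.009254 K/W.
T_interface = T_in − Q·ΣR_partial = 295.3 K − (309.7)(0.009254) = 292.4 K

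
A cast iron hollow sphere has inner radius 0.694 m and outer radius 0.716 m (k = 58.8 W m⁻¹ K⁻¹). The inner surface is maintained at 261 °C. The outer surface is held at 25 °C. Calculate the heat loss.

Q = 3940 kW

Q = 4πk·ΔT/(1/r₁ − 1/r₂) = 4π × 58.8 × 236 / (1/0.694 − 1/0.716) = 3.94×10^6 W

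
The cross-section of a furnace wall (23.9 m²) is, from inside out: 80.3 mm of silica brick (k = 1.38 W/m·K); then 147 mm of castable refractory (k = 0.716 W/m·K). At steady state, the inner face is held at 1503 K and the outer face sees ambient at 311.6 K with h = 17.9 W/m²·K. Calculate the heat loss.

Q = 89.2 kW

Resistance network (inner→outer):
  R_silica brick = L/(kA) = 0.0803/(1.38·23.9) = 0.002435 K/W
  R_castable refractory = L/(kA) = 0.147/(0.716·23.9) = 0.008590 K/W
  R_conv,out = 1/(hA) = 1/(17.9·23.9) = 0.002337 K/W
ΣR = 0.002435 + 0.008590 + 0.002337 = 0.01336 K/W
Q = ΔT/ΣR = (1503 K − 311.6 K)/0.01336 = 89200 W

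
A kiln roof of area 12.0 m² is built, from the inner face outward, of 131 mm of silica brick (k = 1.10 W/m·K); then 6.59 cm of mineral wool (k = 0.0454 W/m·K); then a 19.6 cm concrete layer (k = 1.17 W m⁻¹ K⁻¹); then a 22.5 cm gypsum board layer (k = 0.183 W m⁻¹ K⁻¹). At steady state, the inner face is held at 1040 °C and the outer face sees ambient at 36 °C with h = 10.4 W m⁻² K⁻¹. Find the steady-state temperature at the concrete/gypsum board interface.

T = 470 °C

Resistance network (inner→outer):
  R_silica brick = L/(kA) = 0.131/(1.10·12.0) = 0.009924 K/W
  R_mineral wool = L/(kA) = 0.0659/(0.0454·12.0) = 0.1210 K/W
  R_concrete = L/(kA) = 0.196/(1.17·12.0) = 0.01396 K/W
  R_gypsum board = L/(kA) = 0.225/(0.183·12.0) = 0.1025 K/W
  R_conv,out = 1/(hA) = 1/(10.4·12.0) = 0.008013 K/W
ΣR = 0.009924 + 0.1210 + 0.01396 + 0.1025 + 0.008013 = 0.2554 K/W
Q = ΔT/ΣR = (1040 °C − 36 °C)/0.2554 = 3931 W
From the inner boundary to the concrete/gypsum board interface, ΣR_partial = 0.1449 K/W.
T_interface = T_in − Q·ΣR_partial = 1040 °C − (3931)(0.1449) = 470 °C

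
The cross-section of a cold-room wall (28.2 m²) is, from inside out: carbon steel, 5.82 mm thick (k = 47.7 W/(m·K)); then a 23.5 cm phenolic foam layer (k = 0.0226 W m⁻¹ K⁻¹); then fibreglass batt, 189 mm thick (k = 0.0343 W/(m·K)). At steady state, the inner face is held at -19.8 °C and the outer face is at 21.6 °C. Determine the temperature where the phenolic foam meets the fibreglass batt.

Series thermal resistances, inner to outer:
  R_carbon steel = L/(kA) = 0.00582/(47.7·28.2) = 4.327×10^-6 K/W
  R_phenolic foam = L/(kA) = 0.235/(0.0226·28.2) = 0.3687 K/W
  R_fibreglass batt = L/(kA) = 0.189/(0.0343·28.2) = 0.1954 K/W
ΣR = 4.327×10^-6 + 0.3687 + 0.1954 = 0.5641 K/W
Q = ΔT/ΣR = (-19.8 °C − 21.6 °C)/0.5641 = -73.39 W
From the inner boundary to the phenolic foam/fibreglass batt interface, ΣR_partial = 0.3687 K/W.
T_interface = T_in − Q·ΣR_partial = -19.8 °C − (-73.39)(0.3687) = 7.26 °C

T = 7.26 °C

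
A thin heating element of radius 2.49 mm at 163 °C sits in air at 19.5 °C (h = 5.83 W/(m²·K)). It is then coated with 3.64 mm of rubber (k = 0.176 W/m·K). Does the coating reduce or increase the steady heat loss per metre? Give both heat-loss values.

increases: 13.1 → 27.2 W/m

Critical radius for a cylinder: r_cr = k/h = 0.0302 m = 3.02 cm.
Outer radius after coating: r₂ = 0.00249 + 0.00364 = 0.00613 m.
Since r₁ < r_cr and r₂ ≤ r_cr, the coating moves toward the maximum at r_cr — heat loss rises.
Bare: R = 1/(2πr₁h) = 10.96 m·K/W; Q = 143.5/10.96 = 13.1 W/m.
Coated: R = R_cond + R_conv = 5.268 m·K/W; Q = 143.5/5.268 = 27.2 W/m.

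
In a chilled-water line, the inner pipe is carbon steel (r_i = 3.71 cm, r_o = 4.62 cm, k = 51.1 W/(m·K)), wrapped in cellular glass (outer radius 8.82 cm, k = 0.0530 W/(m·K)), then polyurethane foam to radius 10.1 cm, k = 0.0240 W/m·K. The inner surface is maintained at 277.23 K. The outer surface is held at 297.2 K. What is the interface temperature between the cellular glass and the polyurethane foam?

T = 290.9 K

Series thermal resistances, inner to outer:
  R'_carbon steel = ln(0.0462/0.0371)/(2πk) = 0.2194/(2π·51.1) = 6.832×10^-4 m·K/W
  R'_cellular glass = ln(0.0882/0.0462)/(2πk) = 0.6466/(2π·0.0530) = 1.942 m·K/W
  R'_polyurethane foam = ln(0.101/0.0882)/(2πk) = 0.1355/(2π·0.0240) = 0.8987 m·K/W
ΣR = 6.832×10^-4 + 1.942 + 0.8987 = 2.841 m·K/W
Q' = ΔT/ΣR = (277.23 K − 297.2 K)/2.841 = -7.029 W/m
From the inner boundary to the cellular glass/polyurethane foam interface, ΣR_partial = 1.943 m·K/W.
T_interface = T_in − Q'·ΣR_partial = 277.23 K − (-7.029)(1.943) = 290.9 K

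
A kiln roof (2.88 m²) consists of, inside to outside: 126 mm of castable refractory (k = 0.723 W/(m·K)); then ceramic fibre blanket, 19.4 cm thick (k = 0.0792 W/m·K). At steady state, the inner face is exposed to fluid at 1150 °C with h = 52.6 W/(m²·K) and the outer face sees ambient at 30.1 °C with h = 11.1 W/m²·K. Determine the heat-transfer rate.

Resistance network (inner→outer):
  R_conv,in = 1/(hA) = 1/(52.6·2.88) = 0.006601 K/W
  R_castable refractory = L/(kA) = 0.126/(0.723·2.88) = 0.06051 K/W
  R_ceramic fibre blanket = L/(kA) = 0.194/(0.0792·2.88) = 0.8505 K/W
  R_conv,out = 1/(hA) = 1/(11.1·2.88) = 0.03128 K/W
ΣR = 0.006601 + 0.06051 + 0.8505 + 0.03128 = 0.9489 K/W
Q = ΔT/ΣR = (1150 °C − 30.1 °C)/0.9489 = 1180 W

Q = 1180 W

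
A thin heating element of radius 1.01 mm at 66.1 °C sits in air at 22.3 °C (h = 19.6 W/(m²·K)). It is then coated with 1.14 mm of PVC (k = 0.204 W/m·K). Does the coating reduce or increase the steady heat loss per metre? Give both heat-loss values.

Critical radius for a cylinder: r_cr = k/h = 0.0104 m = 1.04 cm.
Outer radius after coating: r₂ = 0.00101 + 0.00114 = 0.00215 m.
Since r₁ < r_cr and r₂ ≤ r_cr, the coating moves toward the maximum at r_cr — heat loss rises.
Bare: R = 1/(2πr₁h) = 8.040 m·K/W; Q = 43.8/8.040 = 5.45 W/m.
Coated: R = R_cond + R_conv = 4.366 m·K/W; Q = 43.8/4.366 = 10.0 W/m.

increases: 5.45 → 10.0 W/m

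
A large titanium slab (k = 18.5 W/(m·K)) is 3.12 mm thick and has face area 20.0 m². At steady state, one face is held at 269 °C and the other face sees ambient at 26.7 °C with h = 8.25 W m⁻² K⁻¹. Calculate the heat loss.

Q = 39.9 kW

Treat each layer as a resistance in series:
  R_titanium = L/(kA) = 0.00312/(18.5·20.0) = 8.432×10^-6 K/W
  R_conv,out = 1/(hA) = 1/(8.25·20.0) = 0.006061 K/W
ΣR = 8.432×10^-6 + 0.006061 = 0.006069 K/W
Q = ΔT/ΣR = (269 °C − 26.7 °C)/0.006069 = 39900 W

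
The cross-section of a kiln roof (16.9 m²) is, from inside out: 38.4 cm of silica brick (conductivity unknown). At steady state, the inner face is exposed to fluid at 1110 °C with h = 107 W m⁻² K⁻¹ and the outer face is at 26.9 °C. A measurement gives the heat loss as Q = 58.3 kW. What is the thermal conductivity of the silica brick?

ΣR = ΔT/Q = |1110 − 26.9|/58300 = 0.01858 K/W
Known resistances:
  R_conv,in = 1/(hA) = 1/(107·16.9) = 5.530×10^-4 K/W
R_silica brick = ΣR − ΣR_known = 0.01858 − 5.530×10^-4 = 0.01803 K/W
L/(kA) = 0.01803 ⇒ k = 0.384/(0.01803·16.9) = 1.26 W/m·K

k = 1.26 W/m·K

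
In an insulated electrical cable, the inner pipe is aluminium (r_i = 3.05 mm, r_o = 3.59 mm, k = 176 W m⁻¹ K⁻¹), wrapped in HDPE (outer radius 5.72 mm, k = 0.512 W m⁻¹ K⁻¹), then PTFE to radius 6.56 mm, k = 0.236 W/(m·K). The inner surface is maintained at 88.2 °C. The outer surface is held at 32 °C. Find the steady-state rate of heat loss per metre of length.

Q' = 237 W/m

Series thermal resistances, inner to outer:
  R'_aluminium = ln(0.00359/0.00305)/(2πk) = 0.1630/(2π·176) = 1.474×10^-4 m·K/W
  R'_HDPE = ln(0.00572/0.00359)/(2πk) = 0.4658/(2π·0.512) = 0.1448 m·K/W
  R'_PTFE = ln(0.00656/0.00572)/(2πk) = 0.1370/(2π·0.236) = 0.09241 m·K/W
ΣR = 1.474×10^-4 + 0.1448 + 0.09241 = 0.2374 m·K/W
Q' = ΔT/ΣR = (88.2 °C − 32 °C)/0.2374 = 237 W/m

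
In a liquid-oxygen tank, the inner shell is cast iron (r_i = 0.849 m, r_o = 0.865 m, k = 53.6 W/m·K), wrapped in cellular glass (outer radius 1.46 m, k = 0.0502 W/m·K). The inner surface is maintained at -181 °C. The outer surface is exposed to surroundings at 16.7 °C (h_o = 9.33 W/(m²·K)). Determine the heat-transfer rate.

Q = 263 W

Resistance network (inner→outer):
  R_cast iron = (1/0.849 − 1/0.865)/(4πk) = 0.02179/(4π·53.6) = 3.235×10^-5 K/W
  R_cellular glass = (1/0.865 − 1/1.46)/(4πk) = 0.4711/(4π·0.0502) = 0.7469 K/W
  R_conv,out = 1/(4πr²h) = 1/(4π·1.46²·9.33) = 0.004001 K/W
ΣR = 3.235×10^-5 + 0.7469 + 0.004001 = 0.7509 K/W
Q = ΔT/ΣR = (-181 °C − 16.7 °C)/0.7509 = -263 W
(Negative Q ⇒ heat flows inward; heat gain = 263 W.)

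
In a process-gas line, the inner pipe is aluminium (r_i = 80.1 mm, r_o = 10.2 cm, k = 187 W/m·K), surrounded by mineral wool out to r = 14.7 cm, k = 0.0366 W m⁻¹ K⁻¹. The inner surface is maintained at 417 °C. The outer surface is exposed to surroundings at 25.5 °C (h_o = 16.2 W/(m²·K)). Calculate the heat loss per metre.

Q' = 236 W/m

Treat each layer as a resistance in series:
  R'_aluminium = ln(0.102/0.0801)/(2πk) = 0.2417/(2π·187) = 2.057×10^-4 m·K/W
  R'_mineral wool = ln(0.147/0.102)/(2πk) = 0.3655/(2π·0.0366) = 1.589 m·K/W
  R'_conv,out = 1/(2πr h) = 1/(2π·0.147·16.2) = 0.06683 m·K/W
ΣR = 2.057×10^-4 + 1.589 + 0.06683 = 1.656 m·K/W
Q' = ΔT/ΣR = (417 °C − 25.5 °C)/1.656 = 236 W/m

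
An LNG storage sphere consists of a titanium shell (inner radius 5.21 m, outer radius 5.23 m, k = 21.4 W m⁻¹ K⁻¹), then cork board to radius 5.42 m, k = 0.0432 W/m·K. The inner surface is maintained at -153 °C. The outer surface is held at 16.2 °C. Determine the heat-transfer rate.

Resistance network (inner→outer):
  R_titanium = (1/5.21 − 1/5.23)/(4πk) = 7.340×10^-4/(4π·21.4) = 2.729×10^-6 K/W
  R_cork board = (1/5.23 − 1/5.42)/(4πk) = 0.006703/(4π·0.0432) = 0.01235 K/W
ΣR = 2.729×10^-6 + 0.01235 = 0.01235 K/W
Q = ΔT/ΣR = (-153 °C − 16.2 °C)/0.01235 = -13700 W
(Negative Q ⇒ heat flows inward; heat gain = 13700 W.)

Q = 13700 W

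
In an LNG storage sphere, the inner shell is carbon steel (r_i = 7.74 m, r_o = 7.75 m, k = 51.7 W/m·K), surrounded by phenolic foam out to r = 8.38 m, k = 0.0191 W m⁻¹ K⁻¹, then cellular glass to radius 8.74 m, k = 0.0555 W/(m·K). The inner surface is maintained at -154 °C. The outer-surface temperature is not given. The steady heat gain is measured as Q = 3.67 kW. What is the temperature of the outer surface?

T_out = 20.2 °C

Sum the resistances:
  R_carbon steel = (1/7.74 − 1/7.75)/(4πk) = 1.667×10^-4/(4π·51.7) = 2.566×10^-7 K/W
  R_phenolic foam = (1/7.75 − 1/8.38)/(4πk) = 0.009701/(4π·0.0191) = 0.04042 K/W
  R_cellular glass = (1/8.38 − 1/8.74)/(4πk) = 0.004915/(4π·0.0555) = 0.007048 K/W
ΣR = 0.04746 K/W
ΔT = Q·ΣR = 3670 × 0.04746 = 174.2 K
Heat flows inward, so T_out = T_in + ΔT = -154 + 174.2 = 20.2 °C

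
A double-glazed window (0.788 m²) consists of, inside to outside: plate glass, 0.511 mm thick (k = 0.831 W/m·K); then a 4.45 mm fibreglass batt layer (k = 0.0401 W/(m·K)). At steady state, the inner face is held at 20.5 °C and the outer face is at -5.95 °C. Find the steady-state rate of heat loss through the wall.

Q = 187 W

Treat each layer as a resistance in series:
  R_plate glass = L/(kA) = 5.11×10^-4/(0.831·0.788) = 7.804×10^-4 K/W
  R_fibreglass batt = L/(kA) = 0.00445/(0.0401·0.788) = 0.1408 K/W
ΣR = 7.804×10^-4 + 0.1408 = 0.1416 K/W
Q = ΔT/ΣR = (20.5 °C − -5.95 °C)/0.1416 = 187 W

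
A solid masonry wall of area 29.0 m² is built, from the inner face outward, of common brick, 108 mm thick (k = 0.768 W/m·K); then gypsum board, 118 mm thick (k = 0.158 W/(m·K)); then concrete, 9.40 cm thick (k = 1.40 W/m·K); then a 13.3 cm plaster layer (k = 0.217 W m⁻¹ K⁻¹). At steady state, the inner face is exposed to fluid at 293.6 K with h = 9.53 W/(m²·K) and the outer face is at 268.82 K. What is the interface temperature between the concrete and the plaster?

T = 277.90 K

Treat each layer as a resistance in series:
  R_conv,in = 1/(hA) = 1/(9.53·29.0) = 0.003618 K/W
  R_common brick = L/(kA) = 0.108/(0.768·29.0) = 0.004849 K/W
  R_gypsum board = L/(kA) = 0.118/(0.158·29.0) = 0.02575 K/W
  R_concrete = L/(kA) = 0.0940/(1.40·29.0) = 0.002315 K/W
  R_plaster = L/(kA) = 0.133/(0.217·29.0) = 0.02113 K/W
ΣR = 0.003618 + 0.004849 + 0.02575 + 0.002315 + 0.02113 = 0.05766 K/W
Q = ΔT/ΣR = (293.6 K − 268.82 K)/0.05766 = 429.8 W
From the inner boundary to the concrete/plaster interface, ΣR_partial = 0.03653 K/W.
T_interface = T_in − Q·ΣR_partial = 293.6 K − (429.8)(0.03653) = 277.90 K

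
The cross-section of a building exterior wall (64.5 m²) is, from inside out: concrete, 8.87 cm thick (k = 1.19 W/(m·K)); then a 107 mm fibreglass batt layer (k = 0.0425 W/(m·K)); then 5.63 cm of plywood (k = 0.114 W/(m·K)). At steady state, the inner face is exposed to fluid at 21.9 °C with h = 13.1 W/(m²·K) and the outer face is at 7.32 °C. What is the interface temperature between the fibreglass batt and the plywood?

Resistance network (inner→outer):
  R_conv,in = 1/(hA) = 1/(13.1·64.5) = 0.001184 K/W
  R_concrete = L/(kA) = 0.0887/(1.19·64.5) = 0.001156 K/W
  R_fibreglass batt = L/(kA) = 0.107/(0.0425·64.5) = 0.03903 K/W
  R_plywood = L/(kA) = 0.0563/(0.114·64.5) = 0.007657 K/W
ΣR = 0.001184 + 0.001156 + 0.03903 + 0.007657 = 0.04903 K/W
Q = ΔT/ΣR = (21.9 °C − 7.32 °C)/0.04903 = 297.4 W
From the inner boundary to the fibreglass batt/plywood interface, ΣR_partial = 0.04137 K/W.
T_interface = T_in − Q·ΣR_partial = 21.9 °C − (297.4)(0.04137) = 9.60 °C

T = 9.60 °C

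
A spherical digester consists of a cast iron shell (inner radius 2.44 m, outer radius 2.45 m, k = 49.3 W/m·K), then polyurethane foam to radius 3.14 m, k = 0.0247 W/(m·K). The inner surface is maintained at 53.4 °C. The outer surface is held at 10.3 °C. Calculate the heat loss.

Q = 149 W

Resistance network (inner→outer):
  R_cast iron = (1/2.44 − 1/2.45)/(4πk) = 0.001673/(4π·49.3) = 2.700×10^-6 K/W
  R_polyurethane foam = (1/2.45 − 1/3.14)/(4πk) = 0.08969/(4π·0.0247) = 0.2890 K/W
ΣR = 2.700×10^-6 + 0.2890 = 0.2890 K/W
Q = ΔT/ΣR = (53.4 °C − 10.3 °C)/0.2890 = 149 W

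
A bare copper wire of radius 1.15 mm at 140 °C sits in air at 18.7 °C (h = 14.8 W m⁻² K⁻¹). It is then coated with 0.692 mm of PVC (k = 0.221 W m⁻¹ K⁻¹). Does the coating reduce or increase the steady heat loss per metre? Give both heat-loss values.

increases: 13.0 → 19.6 W/m

Critical radius for a cylinder: r_cr = k/h = 0.0149 m = 1.49 cm.
Outer radius after coating: r₂ = 0.00115 + 6.92×10^-4 = 0.001842 m.
Since r₁ < r_cr and r₂ ≤ r_cr, the coating moves toward the maximum at r_cr — heat loss rises.
Bare: R = 1/(2πr₁h) = 9.351 m·K/W; Q = 121.3/9.351 = 13.0 W/m.
Coated: R = R_cond + R_conv = 6.177 m·K/W; Q = 121.3/6.177 = 19.6 W/m.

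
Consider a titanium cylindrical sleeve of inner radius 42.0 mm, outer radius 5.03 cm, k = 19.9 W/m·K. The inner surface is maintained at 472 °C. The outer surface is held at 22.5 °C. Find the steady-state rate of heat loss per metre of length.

Q' = 312 kW/m

Q' = 2πk·ΔT/ln(r₂/r₁) = 2π × 19.9 × 449.5 / ln(0.0503/0.0420) = 3.12×10^5 W/m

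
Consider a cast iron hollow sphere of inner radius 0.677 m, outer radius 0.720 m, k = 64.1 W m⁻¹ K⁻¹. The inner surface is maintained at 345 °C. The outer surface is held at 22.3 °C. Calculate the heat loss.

Q = 2.95×10^6 W

Q = 4πk·ΔT/(1/r₁ − 1/r₂) = 4π × 64.1 × 322.7 / (1/0.677 − 1/0.720) = 2.95×10^6 W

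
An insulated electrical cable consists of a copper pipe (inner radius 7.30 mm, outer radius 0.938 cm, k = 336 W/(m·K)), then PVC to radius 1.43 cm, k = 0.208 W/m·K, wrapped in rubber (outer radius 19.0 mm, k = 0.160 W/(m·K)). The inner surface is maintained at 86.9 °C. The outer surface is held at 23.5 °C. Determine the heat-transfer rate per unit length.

Resistance network (inner→outer):
  R'_copper = ln(0.00938/0.00730)/(2πk) = 0.2507/(2π·336) = 1.188×10^-4 m·K/W
  R'_PVC = ln(0.0143/0.00938)/(2πk) = 0.4217/(2π·0.208) = 0.3227 m·K/W
  R'_rubber = ln(0.0190/0.0143)/(2πk) = 0.2842/(2π·0.160) = 0.2827 m·K/W
ΣR = 1.188×10^-4 + 0.3227 + 0.2827 = 0.6055 m·K/W
Q' = ΔT/ΣR = (86.9 °C − 23.5 °C)/0.6055 = 105 W/m

Q' = 105 W/m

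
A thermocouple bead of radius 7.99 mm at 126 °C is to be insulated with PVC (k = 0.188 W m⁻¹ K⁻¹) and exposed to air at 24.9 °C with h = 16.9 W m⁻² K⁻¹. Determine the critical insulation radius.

r_cr = 2.22 cm

For a sphere, r_cr = 2k_ins/h = 2·0.188/16.9 = 0.0222 m = 2.22 cm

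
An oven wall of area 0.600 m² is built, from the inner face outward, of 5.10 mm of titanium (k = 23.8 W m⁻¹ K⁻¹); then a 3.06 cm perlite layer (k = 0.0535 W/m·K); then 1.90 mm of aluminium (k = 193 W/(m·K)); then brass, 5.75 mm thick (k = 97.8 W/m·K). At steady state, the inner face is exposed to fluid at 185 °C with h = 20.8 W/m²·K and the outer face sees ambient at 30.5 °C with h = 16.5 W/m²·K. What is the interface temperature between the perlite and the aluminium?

T = 44.3 °C

Treat each layer as a resistance in series:
  R_conv,in = 1/(hA) = 1/(20.8·0.600) = 0.08013 K/W
  R_titanium = L/(kA) = 0.00510/(23.8·0.600) = 3.571×10^-4 K/W
  R_perlite = L/(kA) = 0.0306/(0.0535·0.600) = 0.9533 K/W
  R_aluminium = L/(kA) = 0.00190/(193·0.600) = 1.641×10^-5 K/W
  R_brass = L/(kA) = 0.00575/(97.8·0.600) = 9.799×10^-5 K/W
  R_conv,out = 1/(hA) = 1/(16.5·0.600) = 0.1010 K/W
ΣR = 0.08013 + 3.571×10^-4 + 0.9533 + 1.641×10^-5 + 9.799×10^-5 + 0.1010 = 1.135 K/W
Q = ΔT/ΣR = (185 °C − 30.5 °C)/1.135 = 136.1 W
From the inner boundary to the perlite/aluminium interface, ΣR_partial = 1.034 K/W.
T_interface = T_in − Q·ΣR_partial = 185 °C − (136.1)(1.034) = 44.3 °C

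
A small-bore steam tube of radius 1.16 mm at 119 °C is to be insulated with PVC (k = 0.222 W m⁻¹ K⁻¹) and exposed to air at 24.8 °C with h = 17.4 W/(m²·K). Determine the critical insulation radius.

For a cylinder, r_cr = k_ins/h = 0.222/17.4 = 0.0128 m = 1.28 cm

r_cr = 1.28 cm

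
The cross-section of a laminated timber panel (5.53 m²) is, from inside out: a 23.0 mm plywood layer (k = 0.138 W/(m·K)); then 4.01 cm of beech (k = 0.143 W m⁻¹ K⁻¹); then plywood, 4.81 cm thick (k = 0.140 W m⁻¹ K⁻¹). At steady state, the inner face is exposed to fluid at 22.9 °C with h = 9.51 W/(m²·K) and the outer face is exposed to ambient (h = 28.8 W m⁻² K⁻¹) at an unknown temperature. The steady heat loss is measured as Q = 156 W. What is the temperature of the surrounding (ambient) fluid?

Sum the resistances:
  R_conv,in = 1/(hA) = 1/(9.51·5.53) = 0.01901 K/W
  R_plywood = L/(kA) = 0.0230/(0.138·5.53) = 0.03014 K/W
  R_beech = L/(kA) = 0.0401/(0.143·5.53) = 0.05071 K/W
  R_plywood = L/(kA) = 0.0481/(0.140·5.53) = 0.06213 K/W
  R_conv,out = 1/(hA) = 1/(28.8·5.53) = 0.006279 K/W
ΣR = 0.1683 K/W
ΔT = Q·ΣR = 156 × 0.1683 = 26.25 K
Heat flows outward, so T_out = T_in − ΔT = 22.9 − 26.25 = -3.35 °C

T_out = -3.35 °C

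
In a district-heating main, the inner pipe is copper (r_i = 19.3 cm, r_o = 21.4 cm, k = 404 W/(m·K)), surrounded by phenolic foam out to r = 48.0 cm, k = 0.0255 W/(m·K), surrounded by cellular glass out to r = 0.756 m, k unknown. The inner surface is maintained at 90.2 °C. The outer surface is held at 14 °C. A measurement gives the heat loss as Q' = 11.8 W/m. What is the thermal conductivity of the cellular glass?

k = 0.0511 W/m·K

ΣR = ΔT/Q' = |90.2 − 14|/11.8 = 6.458 m·K/W
Known resistances:
  R'_copper = ln(0.214/0.193)/(2πk) = 0.1033/(2π·404) = 4.069×10^-5 m·K/W
  R'_phenolic foam = ln(0.480/0.214)/(2πk) = 0.8078/(2π·0.0255) = 5.042 m·K/W
R_cellular glass = ΣR − ΣR_known = 6.458 − 5.042 = 1.416 m·K/W
ln(r₂/r₁)/(2πk) = 1.416 ⇒ k = 0.4543/(2π·1.416) = 0.0511 W/m·K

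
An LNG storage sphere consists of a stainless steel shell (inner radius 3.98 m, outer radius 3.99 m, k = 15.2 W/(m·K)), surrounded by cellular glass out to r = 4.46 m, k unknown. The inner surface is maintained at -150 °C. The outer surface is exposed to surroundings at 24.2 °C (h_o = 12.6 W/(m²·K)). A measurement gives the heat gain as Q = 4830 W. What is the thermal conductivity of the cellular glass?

ΣR = ΔT/Q = |-150 − 24.2|/4830 = 0.03607 K/W
Known resistances:
  R_stainless steel = (1/3.98 − 1/3.99)/(4πk) = 6.297×10^-4/(4π·15.2) = 3.297×10^-6 K/W
  R_conv,out = 1/(4πr²h) = 1/(4π·4.46²·12.6) = 3.175×10^-4 K/W
R_cellular glass = ΣR − ΣR_known = 0.03607 − 3.208×10^-4 = 0.03575 K/W
(1/r₁−1/r₂)/(4πk) = 0.03575 ⇒ k = 0.02641/(4π·0.03575) = 0.0588 W/m·K

k = 0.0588 W/m·K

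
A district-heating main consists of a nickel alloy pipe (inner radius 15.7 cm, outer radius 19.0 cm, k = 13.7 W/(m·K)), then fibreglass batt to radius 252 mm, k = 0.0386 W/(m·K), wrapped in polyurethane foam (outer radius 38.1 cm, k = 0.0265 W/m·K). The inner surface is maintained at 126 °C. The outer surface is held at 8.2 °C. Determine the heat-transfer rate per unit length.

Q' = 32.3 W/m

Resistance network (inner→outer):
  R'_nickel alloy = ln(0.190/0.157)/(2πk) = 0.1908/(2π·13.7) = 0.002216 m·K/W
  R'_fibreglass batt = ln(0.252/0.190)/(2πk) = 0.2824/(2π·0.0386) = 1.164 m·K/W
  R'_polyurethane foam = ln(0.381/0.252)/(2πk) = 0.4134/(2π·0.0265) = 2.483 m·K/W
ΣR = 0.002216 + 1.164 + 2.483 = 3.649 m·K/W
Q' = ΔT/ΣR = (126 °C − 8.2 °C)/3.649 = 32.3 W/m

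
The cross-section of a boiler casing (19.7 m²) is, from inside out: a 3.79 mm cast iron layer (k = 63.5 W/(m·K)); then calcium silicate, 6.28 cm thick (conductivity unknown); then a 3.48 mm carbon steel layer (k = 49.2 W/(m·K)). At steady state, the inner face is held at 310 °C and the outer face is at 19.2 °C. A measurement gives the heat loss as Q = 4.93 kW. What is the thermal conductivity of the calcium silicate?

ΣR = ΔT/Q = |310 − 19.2|/4930 = 0.05899 K/W
Known resistances:
  R_cast iron = L/(kA) = 0.00379/(63.5·19.7) = 3.030×10^-6 K/W
  R_carbon steel = L/(kA) = 0.00348/(49.2·19.7) = 3.590×10^-6 K/W
R_calcium silicate = ΣR − ΣR_known = 0.05899 − 6.620×10^-6 = 0.05898 K/W
L/(kA) = 0.05898 ⇒ k = 0.0628/(0.05898·19.7) = 0.0540 W/m·K

k = 0.0540 W/m·K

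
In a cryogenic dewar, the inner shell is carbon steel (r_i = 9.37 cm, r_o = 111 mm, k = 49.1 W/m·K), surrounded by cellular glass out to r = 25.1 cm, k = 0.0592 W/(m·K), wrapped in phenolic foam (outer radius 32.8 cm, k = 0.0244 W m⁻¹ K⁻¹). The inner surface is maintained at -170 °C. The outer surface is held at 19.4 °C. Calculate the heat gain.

Q = 19.3 W

Series thermal resistances, inner to outer:
  R_carbon steel = (1/0.0937 − 1/0.111)/(4πk) = 1.663/(4π·49.1) = 0.002696 K/W
  R_cellular glass = (1/0.111 − 1/0.251)/(4πk) = 5.025/(4π·0.0592) = 6.755 K/W
  R_phenolic foam = (1/0.251 − 1/0.328)/(4πk) = 0.9353/(4π·0.0244) = 3.050 K/W
ΣR = 0.002696 + 6.755 + 3.050 = 9.808 K/W
Q = ΔT/ΣR = (-170 °C − 19.4 °C)/9.808 = -19.3 W
(Negative Q ⇒ heat flows inward; heat gain = 19.3 W.)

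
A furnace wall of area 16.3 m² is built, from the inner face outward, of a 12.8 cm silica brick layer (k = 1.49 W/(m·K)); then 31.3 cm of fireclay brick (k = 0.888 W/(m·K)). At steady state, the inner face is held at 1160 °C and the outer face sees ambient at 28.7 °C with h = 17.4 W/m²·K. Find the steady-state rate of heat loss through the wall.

Q = 37.2 kW

Treat each layer as a resistance in series:
  R_silica brick = L/(kA) = 0.128/(1.49·16.3) = 0.005270 K/W
  R_fireclay brick = L/(kA) = 0.313/(0.888·16.3) = 0.02162 K/W
  R_conv,out = 1/(hA) = 1/(17.4·16.3) = 0.003526 K/W
ΣR = 0.005270 + 0.02162 + 0.003526 = 0.03042 K/W
Q = ΔT/ΣR = (1160 °C − 28.7 °C)/0.03042 = 37200 W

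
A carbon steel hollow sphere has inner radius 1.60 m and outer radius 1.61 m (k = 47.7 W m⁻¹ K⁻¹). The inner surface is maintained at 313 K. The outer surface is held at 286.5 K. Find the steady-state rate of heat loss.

Q = 4πk·ΔT/(1/r₁ − 1/r₂) = 4π × 47.7 × 26.5 / (1/1.60 − 1/1.61) = 4.09×10^6 W

Q = 4.09×10^6 W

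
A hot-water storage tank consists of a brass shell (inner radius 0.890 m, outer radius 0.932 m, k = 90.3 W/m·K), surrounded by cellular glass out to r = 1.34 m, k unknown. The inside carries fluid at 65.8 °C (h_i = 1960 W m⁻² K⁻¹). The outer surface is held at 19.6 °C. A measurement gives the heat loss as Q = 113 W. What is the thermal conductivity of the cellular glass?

ΣR = ΔT/Q = |65.8 − 19.6|/113 = 0.4088 K/W
Known resistances:
  R_conv,in = 1/(4πr²h) = 1/(4π·0.890²·1960) = 5.126×10^-5 K/W
  R_brass = (1/0.890 − 1/0.932)/(4πk) = 0.05063/(4π·90.3) = 4.462×10^-5 K/W
R_cellular glass = ΣR − ΣR_known = 0.4088 − 9.588×10^-5 = 0.4087 K/W
(1/r₁−1/r₂)/(4πk) = 0.4087 ⇒ k = 0.3267/(4π·0.4087) = 0.0636 W/m·K

k = 0.0636 W/m·K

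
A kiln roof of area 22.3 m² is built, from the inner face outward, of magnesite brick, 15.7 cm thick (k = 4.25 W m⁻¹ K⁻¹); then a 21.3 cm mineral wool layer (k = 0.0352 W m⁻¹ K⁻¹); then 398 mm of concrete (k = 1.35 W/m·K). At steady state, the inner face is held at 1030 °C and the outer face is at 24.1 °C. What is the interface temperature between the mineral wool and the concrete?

Series thermal resistances, inner to outer:
  R_magnesite brick = L/(kA) = 0.157/(4.25·22.3) = 0.001657 K/W
  R_mineral wool = L/(kA) = 0.213/(0.0352·22.3) = 0.2714 K/W
  R_concrete = L/(kA) = 0.398/(1.35·22.3) = 0.01322 K/W
ΣR = 0.001657 + 0.2714 + 0.01322 = 0.2863 K/W
Q = ΔT/ΣR = (1030 °C − 24.1 °C)/0.2863 = 3513 W
From the inner boundary to the mineral wool/concrete interface, ΣR_partial = 0.2731 K/W.
T_interface = T_in − Q·ΣR_partial = 1030 °C − (3513)(0.2731) = 71 °C

T = 71 °C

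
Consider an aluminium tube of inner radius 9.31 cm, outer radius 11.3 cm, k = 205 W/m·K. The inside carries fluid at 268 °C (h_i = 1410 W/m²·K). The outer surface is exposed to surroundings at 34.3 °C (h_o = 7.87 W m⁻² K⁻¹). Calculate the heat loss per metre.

Treat each layer as a resistance in series:
  R'_conv,in = 1/(2πr h) = 1/(2π·0.0931·1410) = 0.001212 m·K/W
  R'_aluminium = ln(0.113/0.0931)/(2πk) = 0.1937/(2π·205) = 1.504×10^-4 m·K/W
  R'_conv,out = 1/(2πr h) = 1/(2π·0.113·7.87) = 0.1790 m·K/W
ΣR = 0.001212 + 1.504×10^-4 + 0.1790 = 0.1804 m·K/W
Q' = ΔT/ΣR = (268 °C − 34.3 °C)/0.1804 = 1300 W/m

Q' = 1300 W/m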